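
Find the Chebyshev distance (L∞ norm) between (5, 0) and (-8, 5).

max(|x_i - y_i|) = max(|5 - (-8)|, |0 - 5|) = max(13, 5) = 13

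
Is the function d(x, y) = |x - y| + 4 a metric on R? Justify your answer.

No. d fails identity of indiscernibles (specifically d(x,x) = 0): d(-3, -3) = |-3 - (-3)| + 4 = 0 + 4 = 4 ≠ 0.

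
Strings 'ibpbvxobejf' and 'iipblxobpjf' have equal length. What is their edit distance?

Let D[i][j] be the edit distance between the first i characters of 'ibpbvxobejf' and the first j characters of 'iipblxobpjf', with D[i][0] = i, D[0][j] = j, and D[i][j] = D[i-1][j-1] if the characters match, else 1 + min(D[i-1][j], D[i][j-1], D[i-1][j-1]). Filling the table (rows: prefixes of 'ibpbvxobejf', columns: prefixes of 'iipblxobpjf'):
     ε  i  i  p  b  l  x  o  b  p  j  f
  ε  0  1  2  3  4  5  6  7  8  9 10 11
  i  1  0  1  2  3  4  5  6  7  8  9 10
  b  2  1  1  2  2  3  4  5  6  7  8  9
  p  3  2  2  1  2  3  4  5  6  6  7  8
  b  4  3  3  2  1  2  3  4  5  6  7  8
  v  5  4  4  3  2  2  3  4  5  6  7  8
  x  6  5  5  4  3  3  2  3  4  5  6  7
  o  7  6  6  5  4  4  3  2  3  4  5  6
  b  8  7  7  6  5  5  4  3  2  3  4  5
  e  9  8  8  7  6  6  5  4  3  3  4  5
  j 10  9  9  8  7  7  6  5  4  4  3  4
  f 11 10 10  9  8  8  7  6  5  5  4  3
The bottom-right entry gives D[11][11] = 3, so no sequence of fewer than 3 edits works. Backtracking through the table gives one optimal edit sequence (3 edits):
  ibpbvxobejf → iipbvxobejf (sub b→i @2)
  iipbvxobejf → iipblxobejf (sub v→l @5)
  iipblxobejf → iipblxobpjf (sub e→p @9)
Edit distance = 3.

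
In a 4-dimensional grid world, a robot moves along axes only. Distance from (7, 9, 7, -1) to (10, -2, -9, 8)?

Σ|x_i - y_i| = |7 - 10| + |9 - (-2)| + |7 - (-9)| + |-1 - 8| = 3 + 11 + 16 + 9 = 39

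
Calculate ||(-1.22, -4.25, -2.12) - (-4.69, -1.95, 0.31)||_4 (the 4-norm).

(Σ|x_i - y_i|^4)^(1/4) = (|-1.22 - (-4.69)|^4 + |-4.25 - (-1.95)|^4 + |-2.12 - 0.31|^4)^(1/4)
= (3.47^4 + 2.3^4 + 2.43^4)^(1/4) ≈ (144.9833 + 27.9841 + 34.8678)^(1/4) = (207.8352)^(1/4) ≈ 3.7969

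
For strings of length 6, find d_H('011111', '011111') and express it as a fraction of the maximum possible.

Differing positions: none. Hamming distance = 0. The maximum possible Hamming distance for length-6 strings is 6, so d_H/6 = 0/6 = 0.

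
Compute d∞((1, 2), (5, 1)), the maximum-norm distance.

max(|x_i - y_i|) = max(|1 - 5|, |2 - 1|) = max(4, 1) = 4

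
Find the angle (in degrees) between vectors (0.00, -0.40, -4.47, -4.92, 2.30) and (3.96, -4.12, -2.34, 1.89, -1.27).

With u = (0.00, -0.40, -4.47, -4.92, 2.30), v = (3.96, -4.12, -2.34, 1.89, -1.27):
u·v = 0·3.96 + (-0.4)·(-4.12) + (-4.47)·(-2.34) + (-4.92)·1.89 + 2.3·(-1.27) = 0 + 1.648 + 10.4598 + (-9.2988) + (-2.921) = -0.112.
|u| = √(0² + (-0.4)² + (-4.47)² + (-4.92)² + 2.3²) = √(0 + 0.16 + 19.9809 + 24.2064 + 5.29) = √49.6373, |v| = √(3.96² + (-4.12)² + (-2.34)² + 1.89² + (-1.27)²) = √(15.6816 + 16.9744 + 5.4756 + 3.5721 + 1.6129) = √43.3166.
cos θ = (u·v)/(|u||v|) = -0.112/(√49.6373·√43.3166) ≈ -0.002415
θ = arccos(-0.002415) ≈ 90.14°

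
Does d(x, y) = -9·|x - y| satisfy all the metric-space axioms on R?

No. With c = -9 < 0, d fails non-negativity: d(1, 6) = -9·|1 - 6| = -9·5 = -45 < 0.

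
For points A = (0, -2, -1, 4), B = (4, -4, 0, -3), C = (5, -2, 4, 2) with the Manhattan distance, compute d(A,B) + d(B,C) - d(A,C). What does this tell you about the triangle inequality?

d(A,B) = 4 + 2 + 1 + 7 = 14, d(B,C) = 1 + 2 + 4 + 5 = 12, d(A,C) = 5 + 0 + 5 + 2 = 12.
d(A,B) + d(B,C) - d(A,C) = 14 + 12 - 12 = 26 - 12 = 14. This is ≥ 0, so the triangle inequality holds for these points.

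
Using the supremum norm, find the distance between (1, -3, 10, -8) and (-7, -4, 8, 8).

max(|x_i - y_i|) = max(|1 - (-7)|, |-3 - (-4)|, |10 - 8|, |-8 - 8|) = max(8, 1, 2, 16) = 16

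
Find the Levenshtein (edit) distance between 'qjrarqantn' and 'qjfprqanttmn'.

Let D[i][j] be the edit distance between the first i characters of 'qjrarqantn' and the first j characters of 'qjfprqanttmn', with D[i][0] = i, D[0][j] = j, and D[i][j] = D[i-1][j-1] if the characters match, else 1 + min(D[i-1][j], D[i][j-1], D[i-1][j-1]). Filling the table (rows: prefixes of 'qjrarqantn', columns: prefixes of 'qjfprqanttmn'):
     ε  q  j  f  p  r  q  a  n  t  t  m  n
  ε  0  1  2  3  4  5  6  7  8  9 10 11 12
  q  1  0  1  2  3  4  5  6  7  8  9 10 11
  j  2  1  0  1  2  3  4  5  6  7  8  9 10
  r  3  2  1  1  2  2  3  4  5  6  7  8  9
  a  4  3  2  2  2  3  3  3  4  5  6  7  8
  r  5  4  3  3  3  2  3  4  4  5  6  7  8
  q  6  5  4  4  4  3  2  3  4  5  6  7  8
  a  7  6  5  5  5  4  3  2  3  4  5  6  7
  n  8  7  6  6  6  5  4  3  2  3  4  5  6
  t  9  8  7  7  7  6  5  4  3  2  3  4  5
  n 10  9  8  8  8  7  6  5  4  3  3  4  4
The bottom-right entry gives D[10][12] = 4, so no sequence of fewer than 4 edits works. Backtracking through the table gives one optimal edit sequence (4 edits):
  qjrarqantn → qjfarqantn (sub r→f @3)
  qjfarqantn → qjfprqantn (sub a→p @4)
  qjfprqantn → qjfprqanttn (ins t @9)
  qjfprqanttn → qjfprqanttmn (ins m @11)
Edit distance = 4.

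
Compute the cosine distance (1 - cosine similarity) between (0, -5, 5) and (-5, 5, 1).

With u = (0, -5, 5), v = (-5, 5, 1):
u·v = 0·(-5) + (-5)·5 + 5·1 = 0 + (-25) + 5 = -20.
|u| = √(0² + (-5)² + 5²) = √50, |v| = √((-5)² + 5² + 1²) = √51, so |u||v| = √(50·51) = √2550.
cos θ = (u·v)/(|u||v|) = -20/√2550 ≈ -0.3961
Cosine distance = 1 - cos θ ≈ 1 - (-0.3961) = 1.3961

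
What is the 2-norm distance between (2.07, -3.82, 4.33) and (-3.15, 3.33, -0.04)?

(Σ|x_i - y_i|^2)^(1/2) = (|2.07 - (-3.15)|^2 + |-3.82 - 3.33|^2 + |4.33 - (-0.04)|^2)^(1/2)
= (5.22^2 + 7.15^2 + 4.37^2)^(1/2) = (27.2484 + 51.1225 + 19.0969)^(1/2) = (97.4678)^(1/2) ≈ 9.8726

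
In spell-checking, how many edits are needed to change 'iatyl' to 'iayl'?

Let D[i][j] be the edit distance between the first i characters of 'iatyl' and the first j characters of 'iayl', with D[i][0] = i, D[0][j] = j, and D[i][j] = D[i-1][j-1] if the characters match, else 1 + min(D[i-1][j], D[i][j-1], D[i-1][j-1]). Filling the table (rows: prefixes of 'iatyl', columns: prefixes of 'iayl'):
     ε  i  a  y  l
  ε  0  1  2  3  4
  i  1  0  1  2  3
  a  2  1  0  1  2
  t  3  2  1  1  2
  y  4  3  2  1  2
  l  5  4  3  2  1
The bottom-right entry gives D[5][4] = 1, so no sequence of fewer than 1 edit works. Backtracking through the table gives one optimal edit sequence (1 edit):
  iatyl → iayl (del t @3)
Edit distance = 1.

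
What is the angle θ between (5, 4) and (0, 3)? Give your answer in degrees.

With u = (5, 4), v = (0, 3):
u·v = 5·0 + 4·3 = 0 + 12 = 12.
|u| = √(5² + 4²) = √41, |v| = √(0² + 3²) = √9, so |u||v| = √(41·9) = √369.
cos θ = (u·v)/(|u||v|) = 12/√369 ≈ 0.624695
θ = arccos(0.624695) ≈ 51.34°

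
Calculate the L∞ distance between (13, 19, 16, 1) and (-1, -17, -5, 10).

max(|x_i - y_i|) = max(|13 - (-1)|, |19 - (-17)|, |16 - (-5)|, |1 - 10|) = max(14, 36, 21, 9) = 36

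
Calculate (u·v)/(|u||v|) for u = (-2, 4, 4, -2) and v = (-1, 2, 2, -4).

With u = (-2, 4, 4, -2), v = (-1, 2, 2, -4):
u·v = (-2)·(-1) + 4·2 + 4·2 + (-2)·(-4) = 2 + 8 + 8 + 8 = 26.
|u| = √((-2)² + 4² + 4² + (-2)²) = √40, |v| = √((-1)² + 2² + 2² + (-4)²) = √25, so |u||v| = √(40·25) = √1000.
cos θ = (u·v)/(|u||v|) = 26/√1000 ≈ 0.8222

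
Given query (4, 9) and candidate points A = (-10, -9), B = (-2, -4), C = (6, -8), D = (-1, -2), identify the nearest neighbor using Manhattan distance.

Distances: d(A) = 32, d(B) = 19, d(C) = 19, d(D) = 16. Nearest: D = (-1, -2) with distance 16.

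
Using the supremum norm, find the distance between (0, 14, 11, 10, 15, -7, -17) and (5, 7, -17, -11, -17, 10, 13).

max(|x_i - y_i|) = max(|0 - 5|, |14 - 7|, |11 - (-17)|, |10 - (-11)|, |15 - (-17)|, |-7 - 10|, |-17 - 13|) = max(5, 7, 28, 21, 32, 17, 30) = 32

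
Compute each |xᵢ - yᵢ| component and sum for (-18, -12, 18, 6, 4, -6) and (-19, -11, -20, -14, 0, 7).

Σ|x_i - y_i| = |-18 - (-19)| + |-12 - (-11)| + |18 - (-20)| + |6 - (-14)| + |4 - 0| + |-6 - 7| = 1 + 1 + 38 + 20 + 4 + 13 = 77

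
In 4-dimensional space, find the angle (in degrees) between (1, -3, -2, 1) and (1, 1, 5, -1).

With u = (1, -3, -2, 1), v = (1, 1, 5, -1):
u·v = 1·1 + (-3)·1 + (-2)·5 + 1·(-1) = 1 + (-3) + (-10) + (-1) = -13.
|u| = √(1² + (-3)² + (-2)² + 1²) = √15, |v| = √(1² + 1² + 5² + (-1)²) = √28, so |u||v| = √(15·28) = √420.
cos θ = (u·v)/(|u||v|) = -13/√420 ≈ -0.634335
θ = arccos(-0.634335) ≈ 129.37°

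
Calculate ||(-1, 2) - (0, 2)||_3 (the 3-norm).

(Σ|x_i - y_i|^3)^(1/3) = (|-1 - 0|^3 + |2 - 2|^3)^(1/3)
= (1^3 + 0^3)^(1/3) = (1 + 0)^(1/3) = (1)^(1/3) = 1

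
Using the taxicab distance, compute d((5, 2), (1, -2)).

Σ|x_i - y_i| = |5 - 1| + |2 - (-2)| = 4 + 4 = 8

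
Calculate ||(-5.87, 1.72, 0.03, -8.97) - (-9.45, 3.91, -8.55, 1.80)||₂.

√(Σ(x_i - y_i)²) = √((-5.87 - (-9.45))² + (1.72 - 3.91)² + (0.03 - (-8.55))² + (-8.97 - 1.8)²)
= √(3.58² + (-2.19)² + 8.58² + (-10.77)²) = √(12.8164 + 4.7961 + 73.6164 + 115.9929) = √207.2218 ≈ 14.3952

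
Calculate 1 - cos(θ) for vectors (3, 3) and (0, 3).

With u = (3, 3), v = (0, 3):
u·v = 3·0 + 3·3 = 0 + 9 = 9.
|u| = √(3² + 3²) = √18, |v| = √(0² + 3²) = √9, so |u||v| = √(18·9) = √162.
cos θ = (u·v)/(|u||v|) = 9/√162 ≈ 0.7071
Cosine distance = 1 - cos θ ≈ 1 - 0.7071 = 0.2929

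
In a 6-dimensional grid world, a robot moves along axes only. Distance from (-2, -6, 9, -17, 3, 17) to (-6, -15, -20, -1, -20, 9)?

Σ|x_i - y_i| = |-2 - (-6)| + |-6 - (-15)| + |9 - (-20)| + |-17 - (-1)| + |3 - (-20)| + |17 - 9| = 4 + 9 + 29 + 16 + 23 + 8 = 89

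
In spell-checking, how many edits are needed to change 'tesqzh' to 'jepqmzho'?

Let D[i][j] be the edit distance between the first i characters of 'tesqzh' and the first j characters of 'jepqmzho', with D[i][0] = i, D[0][j] = j, and D[i][j] = D[i-1][j-1] if the characters match, else 1 + min(D[i-1][j], D[i][j-1], D[i-1][j-1]). Filling the table (rows: prefixes of 'tesqzh', columns: prefixes of 'jepqmzho'):
     ε  j  e  p  q  m  z  h  o
  ε  0  1  2  3  4  5  6  7  8
  t  1  1  2  3  4  5  6  7  8
  e  2  2  1  2  3  4  5  6  7
  s  3  3  2  2  3  4  5  6  7
  q  4  4  3  3  2  3  4  5  6
  z  5  5  4  4  3  3  3  4  5
  h  6  6  5  5  4  4  4  3  4
The bottom-right entry gives D[6][8] = 4, so no sequence of fewer than 4 edits works. Backtracking through the table gives one optimal edit sequence (4 edits):
  tesqzh → jesqzh (sub t→j @1)
  jesqzh → jepqzh (sub s→p @3)
  jepqzh → jepqmzh (ins m @5)
  jepqmzh → jepqmzho (ins o @8)
Edit distance = 4.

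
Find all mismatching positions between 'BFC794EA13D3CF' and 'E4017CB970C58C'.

Differing positions: 1, 2, 3, 4, 5, 6, 7, 8, 9, 10, 11, 12, 13, 14. Hamming distance = 14.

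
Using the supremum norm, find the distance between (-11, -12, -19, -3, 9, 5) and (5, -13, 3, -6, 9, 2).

max(|x_i - y_i|) = max(|-11 - 5|, |-12 - (-13)|, |-19 - 3|, |-3 - (-6)|, |9 - 9|, |5 - 2|) = max(16, 1, 22, 3, 0, 3) = 22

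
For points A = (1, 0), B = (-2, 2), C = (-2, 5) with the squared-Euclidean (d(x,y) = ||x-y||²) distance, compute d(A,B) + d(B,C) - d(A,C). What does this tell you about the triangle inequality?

d(A,B) = 3² + 2² = 13, d(B,C) = 0² + 3² = 9, d(A,C) = 3² + 5² = 34.
d(A,B) + d(B,C) - d(A,C) = 13 + 9 - 34 = 22 - 34 = -12. This is < 0, so the triangle inequality FAILS for these points (squared-Euclidean is not a metric).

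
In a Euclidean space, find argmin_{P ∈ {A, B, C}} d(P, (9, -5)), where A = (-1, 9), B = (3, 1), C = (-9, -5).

Distances: d(A) ≈ 17.2047, d(B) ≈ 8.4853, d(C) = 18. Nearest: B = (3, 1) with distance 8.4853.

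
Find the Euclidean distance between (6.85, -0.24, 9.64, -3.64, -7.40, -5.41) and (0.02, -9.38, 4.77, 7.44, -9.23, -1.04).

√(Σ(x_i - y_i)²) = √((6.85 - 0.02)² + (-0.24 - (-9.38))² + (9.64 - 4.77)² + (-3.64 - 7.44)² + (-7.4 - (-9.23))² + (-5.41 - (-1.04))²)
= √(6.83² + 9.14² + 4.87² + (-11.08)² + 1.83² + (-4.37)²) = √(46.6489 + 83.5396 + 23.7169 + 122.7664 + 3.3489 + 19.0969) = √299.1176 ≈ 17.295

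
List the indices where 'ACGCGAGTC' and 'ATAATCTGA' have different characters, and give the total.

Differing positions: 2, 3, 4, 5, 6, 7, 8, 9. Hamming distance = 8.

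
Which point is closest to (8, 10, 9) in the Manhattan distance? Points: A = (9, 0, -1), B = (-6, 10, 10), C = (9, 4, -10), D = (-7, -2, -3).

Distances: d(A) = 21, d(B) = 15, d(C) = 26, d(D) = 39. Nearest: B = (-6, 10, 10) with distance 15.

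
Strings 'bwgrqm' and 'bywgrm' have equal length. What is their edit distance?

Let D[i][j] be the edit distance between the first i characters of 'bwgrqm' and the first j characters of 'bywgrm', with D[i][0] = i, D[0][j] = j, and D[i][j] = D[i-1][j-1] if the characters match, else 1 + min(D[i-1][j], D[i][j-1], D[i-1][j-1]). Filling the table (rows: prefixes of 'bwgrqm', columns: prefixes of 'bywgrm'):
     ε  b  y  w  g  r  m
  ε  0  1  2  3  4  5  6
  b  1  0  1  2  3  4  5
  w  2  1  1  1  2  3  4
  g  3  2  2  2  1  2  3
  r  4  3  3  3  2  1  2
  q  5  4  4  4  3  2  2
  m  6  5  5  5  4  3  2
The bottom-right entry gives D[6][6] = 2, so no sequence of fewer than 2 edits works. Backtracking through the table gives one optimal edit sequence (2 edits):
  bwgrqm → bywgrqm (ins y @2)
  bywgrqm → bywgrm (del q @6)
Edit distance = 2.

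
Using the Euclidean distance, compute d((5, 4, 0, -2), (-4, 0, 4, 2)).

(Σ|x_i - y_i|^2)^(1/2) = (|5 - (-4)|^2 + |4 - 0|^2 + |0 - 4|^2 + |-2 - 2|^2)^(1/2)
= (9^2 + 4^2 + 4^2 + 4^2)^(1/2) = (81 + 16 + 16 + 16)^(1/2) = (129)^(1/2) ≈ 11.3578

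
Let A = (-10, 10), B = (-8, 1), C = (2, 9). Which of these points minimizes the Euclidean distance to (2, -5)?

Distances: d(A) ≈ 19.2094, d(B) ≈ 11.6619, d(C) = 14. Nearest: B = (-8, 1) with distance 11.6619.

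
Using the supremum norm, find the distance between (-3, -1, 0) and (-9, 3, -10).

max(|x_i - y_i|) = max(|-3 - (-9)|, |-1 - 3|, |0 - (-10)|) = max(6, 4, 10) = 10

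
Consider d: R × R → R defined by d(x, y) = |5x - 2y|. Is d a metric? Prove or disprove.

No. d fails symmetry: d(8, 5) = |5·8 - 2·5| = |30| = 30, but d(5, 8) = |5·5 - 2·8| = |9| = 9. Since 30 ≠ 9, d(x,y) ≠ d(y,x) in general.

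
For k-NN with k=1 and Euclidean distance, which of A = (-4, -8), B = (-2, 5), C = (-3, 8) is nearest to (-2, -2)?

Distances: d(A) ≈ 6.3246, d(B) = 7, d(C) ≈ 10.0499. Nearest: A = (-4, -8) with distance 6.3246.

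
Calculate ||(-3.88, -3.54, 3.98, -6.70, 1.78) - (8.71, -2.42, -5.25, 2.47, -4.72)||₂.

√(Σ(x_i - y_i)²) = √((-3.88 - 8.71)² + (-3.54 - (-2.42))² + (3.98 - (-5.25))² + (-6.7 - 2.47)² + (1.78 - (-4.72))²)
= √((-12.59)² + (-1.12)² + 9.23² + (-9.17)² + 6.5²) = √(158.5081 + 1.2544 + 85.1929 + 84.0889 + 42.25) = √371.2943 ≈ 19.269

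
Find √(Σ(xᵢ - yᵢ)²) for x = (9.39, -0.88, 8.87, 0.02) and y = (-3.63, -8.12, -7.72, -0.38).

√(Σ(x_i - y_i)²) = √((9.39 - (-3.63))² + (-0.88 - (-8.12))² + (8.87 - (-7.72))² + (0.02 - (-0.38))²)
= √(13.02² + 7.24² + 16.59² + 0.4²) = √(169.5204 + 52.4176 + 275.2281 + 0.16) = √497.3261 ≈ 22.3008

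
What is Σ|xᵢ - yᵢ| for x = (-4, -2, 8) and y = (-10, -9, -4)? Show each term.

Σ|x_i - y_i| = |-4 - (-10)| + |-2 - (-9)| + |8 - (-4)| = 6 + 7 + 12 = 25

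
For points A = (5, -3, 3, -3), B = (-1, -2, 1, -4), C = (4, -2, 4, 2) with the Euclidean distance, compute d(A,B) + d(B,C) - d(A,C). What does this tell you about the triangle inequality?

d(A,B) = √(6² + 1² + 2² + 1²) = √42 ≈ 6.4807, d(B,C) = √(5² + 0² + 3² + 6²) = √70 ≈ 8.3666, d(A,C) = √(1² + 1² + 1² + 5²) = √28 ≈ 5.2915.
d(A,B) + d(B,C) - d(A,C) = 6.4807 + 8.3666 - 5.2915 = 14.8473 - 5.2915 = 9.5558 (to 4 decimal places). This is ≥ 0, so the triangle inequality holds for these points.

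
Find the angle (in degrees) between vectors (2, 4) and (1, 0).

With u = (2, 4), v = (1, 0):
u·v = 2·1 + 4·0 = 2 + 0 = 2.
|u| = √(2² + 4²) = √20, |v| = √(1² + 0²) = √1, so |u||v| = √(20·1) = √20.
cos θ = (u·v)/(|u||v|) = 2/√20 ≈ 0.447214
θ = arccos(0.447214) ≈ 63.43°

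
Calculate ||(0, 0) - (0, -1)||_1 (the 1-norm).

Σ|x_i - y_i| = |0 - 0| + |0 - (-1)| = 0 + 1 = 1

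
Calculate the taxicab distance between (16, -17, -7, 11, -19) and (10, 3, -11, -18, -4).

Σ|x_i - y_i| = |16 - 10| + |-17 - 3| + |-7 - (-11)| + |11 - (-18)| + |-19 - (-4)| = 6 + 20 + 4 + 29 + 15 = 74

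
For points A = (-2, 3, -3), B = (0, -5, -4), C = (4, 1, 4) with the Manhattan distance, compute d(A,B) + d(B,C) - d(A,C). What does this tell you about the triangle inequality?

d(A,B) = 2 + 8 + 1 = 11, d(B,C) = 4 + 6 + 8 = 18, d(A,C) = 6 + 2 + 7 = 15.
d(A,B) + d(B,C) - d(A,C) = 11 + 18 - 15 = 29 - 15 = 14. This is ≥ 0, so the triangle inequality holds for these points.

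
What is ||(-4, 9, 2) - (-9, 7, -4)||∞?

max(|x_i - y_i|) = max(|-4 - (-9)|, |9 - 7|, |2 - (-4)|) = max(5, 2, 6) = 6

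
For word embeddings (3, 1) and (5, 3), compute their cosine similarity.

With u = (3, 1), v = (5, 3):
u·v = 3·5 + 1·3 = 15 + 3 = 18.
|u| = √(3² + 1²) = √10, |v| = √(5² + 3²) = √34, so |u||v| = √(10·34) = √340.
cos θ = (u·v)/(|u||v|) = 18/√340 ≈ 0.9762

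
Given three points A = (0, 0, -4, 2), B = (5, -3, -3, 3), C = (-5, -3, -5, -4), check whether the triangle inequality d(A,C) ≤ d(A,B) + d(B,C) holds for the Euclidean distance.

d(A,B) = √(5² + 3² + 1² + 1²) = √36 = 6, d(B,C) = √(10² + 0² + 2² + 7²) = √153 ≈ 12.3693, d(A,C) = √(5² + 3² + 1² + 6²) = √71 ≈ 8.4261.
d(A,C) ≈ 8.4261 ≤ 6 + 12.3693 = 18.3693. Triangle inequality is satisfied.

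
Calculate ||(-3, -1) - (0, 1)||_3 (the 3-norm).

(Σ|x_i - y_i|^3)^(1/3) = (|-3 - 0|^3 + |-1 - 1|^3)^(1/3)
= (3^3 + 2^3)^(1/3) = (27 + 8)^(1/3) = (35)^(1/3) ≈ 3.2711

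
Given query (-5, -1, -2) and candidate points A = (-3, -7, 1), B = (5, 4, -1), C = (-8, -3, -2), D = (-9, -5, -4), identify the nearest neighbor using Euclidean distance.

Distances: d(A) = 7, d(B) ≈ 11.225, d(C) ≈ 3.6056, d(D) = 6. Nearest: C = (-8, -3, -2) with distance 3.6056.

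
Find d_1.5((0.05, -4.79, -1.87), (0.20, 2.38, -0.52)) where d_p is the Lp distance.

(Σ|x_i - y_i|^1.5)^(1/1.5) = (|0.05 - 0.2|^1.5 + |-4.79 - 2.38|^1.5 + |-1.87 - (-0.52)|^1.5)^(1/1.5)
= (0.15^1.5 + 7.17^1.5 + 1.35^1.5)^(1/1.5) ≈ (0.0581 + 19.199 + 1.5686)^(1/1.5) = (20.8257)^(1/1.5) ≈ 7.5695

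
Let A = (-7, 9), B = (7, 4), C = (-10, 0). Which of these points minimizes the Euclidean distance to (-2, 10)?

Distances: d(A) ≈ 5.099, d(B) ≈ 10.8167, d(C) ≈ 12.8062. Nearest: A = (-7, 9) with distance 5.099.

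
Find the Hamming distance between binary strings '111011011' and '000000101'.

Differing positions: 1, 2, 3, 5, 6, 7, 8. Hamming distance = 7.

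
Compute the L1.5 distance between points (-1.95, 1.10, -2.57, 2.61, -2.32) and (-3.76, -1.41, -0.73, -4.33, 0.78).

(Σ|x_i - y_i|^1.5)^(1/1.5) = (|-1.95 - (-3.76)|^1.5 + |1.1 - (-1.41)|^1.5 + |-2.57 - (-0.73)|^1.5 + |2.61 - (-4.33)|^1.5 + |-2.32 - 0.78|^1.5)^(1/1.5)
= (1.81^1.5 + 2.51^1.5 + 1.84^1.5 + 6.94^1.5 + 3.1^1.5)^(1/1.5) ≈ (2.4351 + 3.9766 + 2.4959 + 18.2827 + 5.4581)^(1/1.5) = (32.6484)^(1/1.5) ≈ 10.2151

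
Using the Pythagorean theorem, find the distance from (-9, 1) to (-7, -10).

√(Σ(x_i - y_i)²) = √((-9 - (-7))² + (1 - (-10))²)
= √((-2)² + 11²) = √(4 + 121) = √125 ≈ 11.1803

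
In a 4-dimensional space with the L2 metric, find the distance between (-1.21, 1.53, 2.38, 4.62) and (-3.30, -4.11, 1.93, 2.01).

(Σ|x_i - y_i|^2)^(1/2) = (|-1.21 - (-3.3)|^2 + |1.53 - (-4.11)|^2 + |2.38 - 1.93|^2 + |4.62 - 2.01|^2)^(1/2)
= (2.09^2 + 5.64^2 + 0.45^2 + 2.61^2)^(1/2) = (4.3681 + 31.8096 + 0.2025 + 6.8121)^(1/2) = (43.1923)^(1/2) ≈ 6.5721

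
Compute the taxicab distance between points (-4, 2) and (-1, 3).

Σ|x_i - y_i| = |-4 - (-1)| + |2 - 3| = 3 + 1 = 4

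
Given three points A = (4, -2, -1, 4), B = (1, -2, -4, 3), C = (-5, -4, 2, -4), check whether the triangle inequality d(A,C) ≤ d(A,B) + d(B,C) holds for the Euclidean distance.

d(A,B) = √(3² + 0² + 3² + 1²) = √19 ≈ 4.3589, d(B,C) = √(6² + 2² + 6² + 7²) = √125 ≈ 11.1803, d(A,C) = √(9² + 2² + 3² + 8²) = √158 ≈ 12.5698.
d(A,C) ≈ 12.5698 ≤ 4.3589 + 11.1803 = 15.5392. Triangle inequality is satisfied.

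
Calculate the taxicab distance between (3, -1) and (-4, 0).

Σ|x_i - y_i| = |3 - (-4)| + |-1 - 0| = 7 + 1 = 8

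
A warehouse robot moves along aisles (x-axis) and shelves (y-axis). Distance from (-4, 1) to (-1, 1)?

Σ|x_i - y_i| = |-4 - (-1)| + |1 - 1| = 3 + 0 = 3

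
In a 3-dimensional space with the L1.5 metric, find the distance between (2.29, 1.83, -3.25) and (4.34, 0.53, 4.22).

(Σ|x_i - y_i|^1.5)^(1/1.5) = (|2.29 - 4.34|^1.5 + |1.83 - 0.53|^1.5 + |-3.25 - 4.22|^1.5)^(1/1.5)
= (2.05^1.5 + 1.3^1.5 + 7.47^1.5)^(1/1.5) ≈ (2.9352 + 1.4822 + 20.4165)^(1/1.5) = (24.8339)^(1/1.5) ≈ 8.512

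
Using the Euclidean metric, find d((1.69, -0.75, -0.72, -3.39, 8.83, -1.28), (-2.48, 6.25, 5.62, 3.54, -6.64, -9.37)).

√(Σ(x_i - y_i)²) = √((1.69 - (-2.48))² + (-0.75 - 6.25)² + (-0.72 - 5.62)² + (-3.39 - 3.54)² + (8.83 - (-6.64))² + (-1.28 - (-9.37))²)
= √(4.17² + (-7)² + (-6.34)² + (-6.93)² + 15.47² + 8.09²) = √(17.3889 + 49 + 40.1956 + 48.0249 + 239.3209 + 65.4481) = √459.3784 ≈ 21.4331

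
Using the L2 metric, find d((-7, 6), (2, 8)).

√(Σ(x_i - y_i)²) = √((-7 - 2)² + (6 - 8)²)
= √((-9)² + (-2)²) = √(81 + 4) = √85 ≈ 9.2195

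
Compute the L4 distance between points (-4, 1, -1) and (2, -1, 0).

(Σ|x_i - y_i|^4)^(1/4) = (|-4 - 2|^4 + |1 - (-1)|^4 + |-1 - 0|^4)^(1/4)
= (6^4 + 2^4 + 1^4)^(1/4) = (1296 + 16 + 1)^(1/4) = (1313)^(1/4) ≈ 6.0196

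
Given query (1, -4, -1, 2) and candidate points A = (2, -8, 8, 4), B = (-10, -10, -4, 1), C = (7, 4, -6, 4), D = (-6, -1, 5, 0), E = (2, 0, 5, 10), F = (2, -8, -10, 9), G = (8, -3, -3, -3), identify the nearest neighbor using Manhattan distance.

Distances: d(A) = 16, d(B) = 21, d(C) = 21, d(D) = 18, d(E) = 19, d(F) = 21, d(G) = 15. Nearest: G = (8, -3, -3, -3) with distance 15.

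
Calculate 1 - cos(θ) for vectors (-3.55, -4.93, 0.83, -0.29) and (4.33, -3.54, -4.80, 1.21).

With u = (-3.55, -4.93, 0.83, -0.29), v = (4.33, -3.54, -4.80, 1.21):
u·v = (-3.55)·4.33 + (-4.93)·(-3.54) + 0.83·(-4.8) + (-0.29)·1.21 = (-15.3715) + 17.4522 + (-3.984) + (-0.3509) = -2.2542.
|u| = √((-3.55)² + (-4.93)² + 0.83² + (-0.29)²) = √(12.6025 + 24.3049 + 0.6889 + 0.0841) = √37.6804, |v| = √(4.33² + (-3.54)² + (-4.8)² + 1.21²) = √(18.7489 + 12.5316 + 23.04 + 1.4641) = √55.7846.
cos θ = (u·v)/(|u||v|) = -2.2542/(√37.6804·√55.7846) ≈ -0.0492
Cosine distance = 1 - cos θ ≈ 1 - (-0.0492) = 1.0492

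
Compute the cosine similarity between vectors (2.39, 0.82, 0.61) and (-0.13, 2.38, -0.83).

With u = (2.39, 0.82, 0.61), v = (-0.13, 2.38, -0.83):
u·v = 2.39·(-0.13) + 0.82·2.38 + 0.61·(-0.83) = (-0.3107) + 1.9516 + (-0.5063) = 1.1346.
|u| = √(2.39² + 0.82² + 0.61²) = √(5.7121 + 0.6724 + 0.3721) = √6.7566, |v| = √((-0.13)² + 2.38² + (-0.83)²) = √(0.0169 + 5.6644 + 0.6889) = √6.3702.
cos θ = (u·v)/(|u||v|) = 1.1346/(√6.7566·√6.3702) ≈ 0.1729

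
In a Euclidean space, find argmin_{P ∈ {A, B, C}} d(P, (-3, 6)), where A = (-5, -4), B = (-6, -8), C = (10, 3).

Distances: d(A) ≈ 10.198, d(B) ≈ 14.3178, d(C) ≈ 13.3417. Nearest: A = (-5, -4) with distance 10.198.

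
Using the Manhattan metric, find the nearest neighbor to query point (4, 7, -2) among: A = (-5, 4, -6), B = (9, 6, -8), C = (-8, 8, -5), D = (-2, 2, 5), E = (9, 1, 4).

Distances: d(A) = 16, d(B) = 12, d(C) = 16, d(D) = 18, d(E) = 17. Nearest: B = (9, 6, -8) with distance 12.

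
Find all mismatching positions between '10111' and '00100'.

Differing positions: 1, 4, 5. Hamming distance = 3.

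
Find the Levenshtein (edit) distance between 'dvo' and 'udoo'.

Let D[i][j] be the edit distance between the first i characters of 'dvo' and the first j characters of 'udoo', with D[i][0] = i, D[0][j] = j, and D[i][j] = D[i-1][j-1] if the characters match, else 1 + min(D[i-1][j], D[i][j-1], D[i-1][j-1]). Filling the table (rows: prefixes of 'dvo', columns: prefixes of 'udoo'):
     ε  u  d  o  o
  ε  0  1  2  3  4
  d  1  1  1  2  3
  v  2  2  2  2  3
  o  3  3  3  2  2
The bottom-right entry gives D[3][4] = 2, so no sequence of fewer than 2 edits works. Backtracking through the table gives one optimal edit sequence (2 edits):
  dvo → udvo (ins u @1)
  udvo → udoo (sub v→o @3)
Edit distance = 2.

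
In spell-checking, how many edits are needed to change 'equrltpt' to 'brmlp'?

Let D[i][j] be the edit distance between the first i characters of 'equrltpt' and the first j characters of 'brmlp', with D[i][0] = i, D[0][j] = j, and D[i][j] = D[i-1][j-1] if the characters match, else 1 + min(D[i-1][j], D[i][j-1], D[i-1][j-1]). Filling the table (rows: prefixes of 'equrltpt', columns: prefixes of 'brmlp'):
     ε  b  r  m  l  p
  ε  0  1  2  3  4  5
  e  1  1  2  3  4  5
  q  2  2  2  3  4  5
  u  3  3  3  3  4  5
  r  4  4  3  4  4  5
  l  5  5  4  4  4  5
  t  6  6  5  5  5  5
  p  7  7  6  6  6  5
  t  8  8  7  7  7  6
The bottom-right entry gives D[8][5] = 6, so no sequence of fewer than 6 edits works. Backtracking through the table gives one optimal edit sequence (6 edits):
  equrltpt → qurltpt (del e @1)
  qurltpt → urltpt (del q @1)
  urltpt → brltpt (sub u→b @1)
  brltpt → brmtpt (sub l→m @3)
  brmtpt → brmlpt (sub t→l @4)
  brmlpt → brmlp (del t @6)
Edit distance = 6.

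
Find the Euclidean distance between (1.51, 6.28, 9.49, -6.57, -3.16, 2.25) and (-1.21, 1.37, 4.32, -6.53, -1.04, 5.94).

√(Σ(x_i - y_i)²) = √((1.51 - (-1.21))² + (6.28 - 1.37)² + (9.49 - 4.32)² + (-6.57 - (-6.53))² + (-3.16 - (-1.04))² + (2.25 - 5.94)²)
= √(2.72² + 4.91² + 5.17² + (-0.04)² + (-2.12)² + (-3.69)²) = √(7.3984 + 24.1081 + 26.7289 + 0.0016 + 4.4944 + 13.6161) = √76.3475 ≈ 8.7377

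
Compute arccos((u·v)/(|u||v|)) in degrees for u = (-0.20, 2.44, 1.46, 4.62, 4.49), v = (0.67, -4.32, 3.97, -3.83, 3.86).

With u = (-0.20, 2.44, 1.46, 4.62, 4.49), v = (0.67, -4.32, 3.97, -3.83, 3.86):
u·v = (-0.2)·0.67 + 2.44·(-4.32) + 1.46·3.97 + 4.62·(-3.83) + 4.49·3.86 = (-0.134) + (-10.5408) + 5.7962 + (-17.6946) + 17.3314 = -5.2418.
|u| = √((-0.2)² + 2.44² + 1.46² + 4.62² + 4.49²) = √(0.04 + 5.9536 + 2.1316 + 21.3444 + 20.1601) = √49.6297, |v| = √(0.67² + (-4.32)² + 3.97² + (-3.83)² + 3.86²) = √(0.4489 + 18.6624 + 15.7609 + 14.6689 + 14.8996) = √64.4407.
cos θ = (u·v)/(|u||v|) = -5.2418/(√49.6297·√64.4407) ≈ -0.092689
θ = arccos(-0.092689) ≈ 95.32°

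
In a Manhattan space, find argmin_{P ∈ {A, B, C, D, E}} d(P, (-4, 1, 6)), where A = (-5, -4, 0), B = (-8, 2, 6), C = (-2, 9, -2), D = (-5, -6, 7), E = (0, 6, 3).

Distances: d(A) = 12, d(B) = 5, d(C) = 18, d(D) = 9, d(E) = 12. Nearest: B = (-8, 2, 6) with distance 5.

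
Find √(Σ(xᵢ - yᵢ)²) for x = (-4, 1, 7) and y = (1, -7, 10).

√(Σ(x_i - y_i)²) = √((-4 - 1)² + (1 - (-7))² + (7 - 10)²)
= √((-5)² + 8² + (-3)²) = √(25 + 64 + 9) = √98 ≈ 9.8995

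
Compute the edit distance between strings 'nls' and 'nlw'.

Let D[i][j] be the edit distance between the first i characters of 'nls' and the first j characters of 'nlw', with D[i][0] = i, D[0][j] = j, and D[i][j] = D[i-1][j-1] if the characters match, else 1 + min(D[i-1][j], D[i][j-1], D[i-1][j-1]). Filling the table (rows: prefixes of 'nls', columns: prefixes of 'nlw'):
     ε  n  l  w
  ε  0  1  2  3
  n  1  0  1  2
  l  2  1  0  1
  s  3  2  1  1
The bottom-right entry gives D[3][3] = 1, so no sequence of fewer than 1 edit works. Backtracking through the table gives one optimal edit sequence (1 edit):
  nls → nlw (sub s→w @3)
Edit distance = 1.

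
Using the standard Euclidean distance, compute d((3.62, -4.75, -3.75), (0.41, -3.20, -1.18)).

(Σ|x_i - y_i|^2)^(1/2) = (|3.62 - 0.41|^2 + |-4.75 - (-3.2)|^2 + |-3.75 - (-1.18)|^2)^(1/2)
= (3.21^2 + 1.55^2 + 2.57^2)^(1/2) = (10.3041 + 2.4025 + 6.6049)^(1/2) = (19.3115)^(1/2) ≈ 4.3945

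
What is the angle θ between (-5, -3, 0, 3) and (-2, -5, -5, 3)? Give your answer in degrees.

With u = (-5, -3, 0, 3), v = (-2, -5, -5, 3):
u·v = (-5)·(-2) + (-3)·(-5) + 0·(-5) + 3·3 = 10 + 15 + 0 + 9 = 34.
|u| = √((-5)² + (-3)² + 0² + 3²) = √43, |v| = √((-2)² + (-5)² + (-5)² + 3²) = √63, so |u||v| = √(43·63) = √2709.
cos θ = (u·v)/(|u||v|) = 34/√2709 ≈ 0.653242
θ = arccos(0.653242) ≈ 49.21°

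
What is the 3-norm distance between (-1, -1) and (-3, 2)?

(Σ|x_i - y_i|^3)^(1/3) = (|-1 - (-3)|^3 + |-1 - 2|^3)^(1/3)
= (2^3 + 3^3)^(1/3) = (8 + 27)^(1/3) = (35)^(1/3) ≈ 3.2711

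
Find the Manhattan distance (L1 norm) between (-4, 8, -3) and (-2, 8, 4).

Σ|x_i - y_i| = |-4 - (-2)| + |8 - 8| + |-3 - 4| = 2 + 0 + 7 = 9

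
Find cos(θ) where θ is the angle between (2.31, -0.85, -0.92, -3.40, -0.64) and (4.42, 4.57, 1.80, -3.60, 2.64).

With u = (2.31, -0.85, -0.92, -3.40, -0.64), v = (4.42, 4.57, 1.80, -3.60, 2.64):
u·v = 2.31·4.42 + (-0.85)·4.57 + (-0.92)·1.8 + (-3.4)·(-3.6) + (-0.64)·2.64 = 10.2102 + (-3.8845) + (-1.656) + 12.24 + (-1.6896) = 15.2201.
|u| = √(2.31² + (-0.85)² + (-0.92)² + (-3.4)² + (-0.64)²) = √(5.3361 + 0.7225 + 0.8464 + 11.56 + 0.4096) = √18.8746, |v| = √(4.42² + 4.57² + 1.8² + (-3.6)² + 2.64²) = √(19.5364 + 20.8849 + 3.24 + 12.96 + 6.9696) = √63.5909.
cos θ = (u·v)/(|u||v|) = 15.2201/(√18.8746·√63.5909) ≈ 0.4393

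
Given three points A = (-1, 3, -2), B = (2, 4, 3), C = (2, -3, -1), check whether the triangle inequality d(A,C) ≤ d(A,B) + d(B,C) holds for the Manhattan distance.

d(A,B) = 3 + 1 + 5 = 9, d(B,C) = 0 + 7 + 4 = 11, d(A,C) = 3 + 6 + 1 = 10.
d(A,C) = 10 ≤ 9 + 11 = 20. Triangle inequality is satisfied.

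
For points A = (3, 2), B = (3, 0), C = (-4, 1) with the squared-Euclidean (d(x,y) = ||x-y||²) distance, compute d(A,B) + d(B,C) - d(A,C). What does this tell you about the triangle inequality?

d(A,B) = 0² + 2² = 4, d(B,C) = 7² + 1² = 50, d(A,C) = 7² + 1² = 50.
d(A,B) + d(B,C) - d(A,C) = 4 + 50 - 50 = 54 - 50 = 4. This is ≥ 0, so the triangle inequality holds for these points.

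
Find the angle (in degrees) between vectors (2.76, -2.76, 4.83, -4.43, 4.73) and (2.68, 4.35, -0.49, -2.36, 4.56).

With u = (2.76, -2.76, 4.83, -4.43, 4.73), v = (2.68, 4.35, -0.49, -2.36, 4.56):
u·v = 2.76·2.68 + (-2.76)·4.35 + 4.83·(-0.49) + (-4.43)·(-2.36) + 4.73·4.56 = 7.3968 + (-12.006) + (-2.3667) + 10.4548 + 21.5688 = 25.0477.
|u| = √(2.76² + (-2.76)² + 4.83² + (-4.43)² + 4.73²) = √(7.6176 + 7.6176 + 23.3289 + 19.6249 + 22.3729) = √80.5619, |v| = √(2.68² + 4.35² + (-0.49)² + (-2.36)² + 4.56²) = √(7.1824 + 18.9225 + 0.2401 + 5.5696 + 20.7936) = √52.7082.
cos θ = (u·v)/(|u||v|) = 25.0477/(√80.5619·√52.7082) ≈ 0.384383
θ = arccos(0.384383) ≈ 67.39°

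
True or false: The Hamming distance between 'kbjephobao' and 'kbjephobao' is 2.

Differing positions: none. Hamming distance = 0, so the claim that d_H = 2 is false.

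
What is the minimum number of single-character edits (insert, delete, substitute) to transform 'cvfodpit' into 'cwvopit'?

Let D[i][j] be the edit distance between the first i characters of 'cvfodpit' and the first j characters of 'cwvopit', with D[i][0] = i, D[0][j] = j, and D[i][j] = D[i-1][j-1] if the characters match, else 1 + min(D[i-1][j], D[i][j-1], D[i-1][j-1]). Filling the table (rows: prefixes of 'cvfodpit', columns: prefixes of 'cwvopit'):
     ε  c  w  v  o  p  i  t
  ε  0  1  2  3  4  5  6  7
  c  1  0  1  2  3  4  5  6
  v  2  1  1  1  2  3  4  5
  f  3  2  2  2  2  3  4  5
  o  4  3  3  3  2  3  4  5
  d  5  4  4  4  3  3  4  5
  p  6  5  5  5  4  3  4  5
  i  7  6  6  6  5  4  3  4
  t  8  7  7  7  6  5  4  3
The bottom-right entry gives D[8][7] = 3, so no sequence of fewer than 3 edits works. Backtracking through the table gives one optimal edit sequence (3 edits):
  cvfodpit → cwfodpit (sub v→w @2)
  cwfodpit → cwvodpit (sub f→v @3)
  cwvodpit → cwvopit (del d @5)
Edit distance = 3.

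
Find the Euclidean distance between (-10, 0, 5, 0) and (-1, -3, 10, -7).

√(Σ(x_i - y_i)²) = √((-10 - (-1))² + (0 - (-3))² + (5 - 10)² + (0 - (-7))²)
= √((-9)² + 3² + (-5)² + 7²) = √(81 + 9 + 25 + 49) = √164 ≈ 12.8062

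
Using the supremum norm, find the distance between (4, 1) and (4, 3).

max(|x_i - y_i|) = max(|4 - 4|, |1 - 3|) = max(0, 2) = 2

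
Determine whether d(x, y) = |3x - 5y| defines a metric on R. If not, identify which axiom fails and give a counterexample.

No. d fails symmetry: d(8, 3) = |3·8 - 5·3| = |9| = 9, but d(3, 8) = |3·3 - 5·8| = |-31| = 31. Since 9 ≠ 31, d(x,y) ≠ d(y,x) in general.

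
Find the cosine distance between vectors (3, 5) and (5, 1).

With u = (3, 5), v = (5, 1):
u·v = 3·5 + 5·1 = 15 + 5 = 20.
|u| = √(3² + 5²) = √34, |v| = √(5² + 1²) = √26, so |u||v| = √(34·26) = √884.
cos θ = (u·v)/(|u||v|) = 20/√884 ≈ 0.6727
Cosine distance = 1 - cos θ ≈ 1 - 0.6727 = 0.3273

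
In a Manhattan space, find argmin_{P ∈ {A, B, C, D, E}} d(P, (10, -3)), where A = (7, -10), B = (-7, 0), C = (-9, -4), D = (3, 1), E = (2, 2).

Distances: d(A) = 10, d(B) = 20, d(C) = 20, d(D) = 11, d(E) = 13. Nearest: A = (7, -10) with distance 10.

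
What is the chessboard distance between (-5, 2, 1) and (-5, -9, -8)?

max(|x_i - y_i|) = max(|-5 - (-5)|, |2 - (-9)|, |1 - (-8)|) = max(0, 11, 9) = 11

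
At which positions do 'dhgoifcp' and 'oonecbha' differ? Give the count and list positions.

Differing positions: 1, 2, 3, 4, 5, 6, 7, 8. Hamming distance = 8.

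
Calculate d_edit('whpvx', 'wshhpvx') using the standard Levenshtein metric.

Let D[i][j] be the edit distance between the first i characters of 'whpvx' and the first j characters of 'wshhpvx', with D[i][0] = i, D[0][j] = j, and D[i][j] = D[i-1][j-1] if the characters match, else 1 + min(D[i-1][j], D[i][j-1], D[i-1][j-1]). Filling the table (rows: prefixes of 'whpvx', columns: prefixes of 'wshhpvx'):
     ε  w  s  h  h  p  v  x
  ε  0  1  2  3  4  5  6  7
  w  1  0  1  2  3  4  5  6
  h  2  1  1  1  2  3  4  5
  p  3  2  2  2  2  2  3  4
  v  4  3  3  3  3  3  2  3
  x  5  4  4  4  4  4  3  2
The bottom-right entry gives D[5][7] = 2, so no sequence of fewer than 2 edits works. Backtracking through the table gives one optimal edit sequence (2 edits):
  whpvx → wshpvx (ins s @2)
  wshpvx → wshhpvx (ins h @3)
Edit distance = 2.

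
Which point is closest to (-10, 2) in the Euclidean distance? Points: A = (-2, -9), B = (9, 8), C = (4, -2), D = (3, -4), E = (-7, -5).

Distances: d(A) ≈ 13.6015, d(B) ≈ 19.9249, d(C) ≈ 14.5602, d(D) ≈ 14.3178, d(E) ≈ 7.6158. Nearest: E = (-7, -5) with distance 7.6158.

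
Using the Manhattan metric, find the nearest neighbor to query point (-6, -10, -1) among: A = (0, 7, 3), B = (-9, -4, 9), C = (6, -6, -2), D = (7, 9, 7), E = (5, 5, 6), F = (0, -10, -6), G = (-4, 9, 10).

Distances: d(A) = 27, d(B) = 19, d(C) = 17, d(D) = 40, d(E) = 33, d(F) = 11, d(G) = 32. Nearest: F = (0, -10, -6) with distance 11.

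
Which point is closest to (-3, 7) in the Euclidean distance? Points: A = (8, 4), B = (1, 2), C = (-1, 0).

Distances: d(A) ≈ 11.4018, d(B) ≈ 6.4031, d(C) ≈ 7.2801. Nearest: B = (1, 2) with distance 6.4031.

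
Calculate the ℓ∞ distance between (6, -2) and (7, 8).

max(|x_i - y_i|) = max(|6 - 7|, |-2 - 8|) = max(1, 10) = 10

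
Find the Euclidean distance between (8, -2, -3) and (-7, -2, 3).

√(Σ(x_i - y_i)²) = √((8 - (-7))² + (-2 - (-2))² + (-3 - 3)²)
= √(15² + 0² + (-6)²) = √(225 + 0 + 36) = √261 ≈ 16.1555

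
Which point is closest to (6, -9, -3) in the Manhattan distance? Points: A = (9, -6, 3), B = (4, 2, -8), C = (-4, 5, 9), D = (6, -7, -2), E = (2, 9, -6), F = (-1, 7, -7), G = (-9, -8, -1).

Distances: d(A) = 12, d(B) = 18, d(C) = 36, d(D) = 3, d(E) = 25, d(F) = 27, d(G) = 18. Nearest: D = (6, -7, -2) with distance 3.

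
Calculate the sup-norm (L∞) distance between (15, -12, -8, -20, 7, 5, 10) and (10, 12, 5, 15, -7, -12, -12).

max(|x_i - y_i|) = max(|15 - 10|, |-12 - 12|, |-8 - 5|, |-20 - 15|, |7 - (-7)|, |5 - (-12)|, |10 - (-12)|) = max(5, 24, 13, 35, 14, 17, 22) = 35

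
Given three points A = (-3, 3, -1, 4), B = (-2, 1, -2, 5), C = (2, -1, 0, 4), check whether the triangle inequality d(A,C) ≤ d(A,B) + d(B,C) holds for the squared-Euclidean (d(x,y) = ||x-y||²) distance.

d(A,B) = 1² + 2² + 1² + 1² = 7, d(B,C) = 4² + 2² + 2² + 1² = 25, d(A,C) = 5² + 4² + 1² + 0² = 42.
d(A,C) = 42 > 7 + 25 = 32. Triangle inequality is VIOLATED. (Squared-Euclidean is not a metric — this is a counterexample.)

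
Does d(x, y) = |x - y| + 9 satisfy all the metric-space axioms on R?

No. d fails identity of indiscernibles (specifically d(x,x) = 0): d(-7, -7) = |-7 - (-7)| + 9 = 0 + 9 = 9 ≠ 0.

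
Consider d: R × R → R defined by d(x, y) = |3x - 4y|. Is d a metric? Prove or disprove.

No. d fails symmetry: d(6, 8) = |3·6 - 4·8| = |-14| = 14, but d(8, 6) = |3·8 - 4·6| = |0| = 0. Since 14 ≠ 0, d(x,y) ≠ d(y,x) in general.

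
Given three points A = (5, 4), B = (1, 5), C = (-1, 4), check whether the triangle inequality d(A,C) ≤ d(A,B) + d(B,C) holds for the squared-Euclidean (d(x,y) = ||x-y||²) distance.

d(A,B) = 4² + 1² = 17, d(B,C) = 2² + 1² = 5, d(A,C) = 6² + 0² = 36.
d(A,C) = 36 > 17 + 5 = 22. Triangle inequality is VIOLATED. (Squared-Euclidean is not a metric — this is a counterexample.)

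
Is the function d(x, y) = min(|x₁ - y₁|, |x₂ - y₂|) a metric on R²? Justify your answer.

No. d fails identity of indiscernibles: take x = (4, 0) and y = (4, 2). Then d(x,y) = min(|4 - 4|, |0 - 2|) = min(0, 2) = 0, yet x ≠ y.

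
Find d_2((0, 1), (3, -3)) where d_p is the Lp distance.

(Σ|x_i - y_i|^2)^(1/2) = (|0 - 3|^2 + |1 - (-3)|^2)^(1/2)
= (3^2 + 4^2)^(1/2) = (9 + 16)^(1/2) = (25)^(1/2) = 5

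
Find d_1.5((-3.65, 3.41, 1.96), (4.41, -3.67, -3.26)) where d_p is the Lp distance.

(Σ|x_i - y_i|^1.5)^(1/1.5) = (|-3.65 - 4.41|^1.5 + |3.41 - (-3.67)|^1.5 + |1.96 - (-3.26)|^1.5)^(1/1.5)
= (8.06^1.5 + 7.08^1.5 + 5.22^1.5)^(1/1.5) ≈ (22.8825 + 18.8387 + 11.9263)^(1/1.5) = (53.6475)^(1/1.5) ≈ 14.2244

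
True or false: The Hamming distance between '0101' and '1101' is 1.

Differing positions: 1. Hamming distance = 1, so the claim is true.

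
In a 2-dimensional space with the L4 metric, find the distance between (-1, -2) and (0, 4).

(Σ|x_i - y_i|^4)^(1/4) = (|-1 - 0|^4 + |-2 - 4|^4)^(1/4)
= (1^4 + 6^4)^(1/4) = (1 + 1296)^(1/4) = (1297)^(1/4) ≈ 6.0012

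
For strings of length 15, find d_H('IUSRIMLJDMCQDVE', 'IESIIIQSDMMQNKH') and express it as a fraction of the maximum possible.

Differing positions: 2, 4, 6, 7, 8, 11, 13, 14, 15. Hamming distance = 9. The maximum possible Hamming distance for length-15 strings is 15, so d_H/15 = 9/15 = 0.6.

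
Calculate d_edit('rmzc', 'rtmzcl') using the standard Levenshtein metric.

Let D[i][j] be the edit distance between the first i characters of 'rmzc' and the first j characters of 'rtmzcl', with D[i][0] = i, D[0][j] = j, and D[i][j] = D[i-1][j-1] if the characters match, else 1 + min(D[i-1][j], D[i][j-1], D[i-1][j-1]). Filling the table (rows: prefixes of 'rmzc', columns: prefixes of 'rtmzcl'):
     ε  r  t  m  z  c  l
  ε  0  1  2  3  4  5  6
  r  1  0  1  2  3  4  5
  m  2  1  1  1  2  3  4
  z  3  2  2  2  1  2  3
  c  4  3  3  3  2  1  2
The bottom-right entry gives D[4][6] = 2, so no sequence of fewer than 2 edits works. Backtracking through the table gives one optimal edit sequence (2 edits):
  rmzc → rtmzc (ins t @2)
  rtmzc → rtmzcl (ins l @6)
Edit distance = 2.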